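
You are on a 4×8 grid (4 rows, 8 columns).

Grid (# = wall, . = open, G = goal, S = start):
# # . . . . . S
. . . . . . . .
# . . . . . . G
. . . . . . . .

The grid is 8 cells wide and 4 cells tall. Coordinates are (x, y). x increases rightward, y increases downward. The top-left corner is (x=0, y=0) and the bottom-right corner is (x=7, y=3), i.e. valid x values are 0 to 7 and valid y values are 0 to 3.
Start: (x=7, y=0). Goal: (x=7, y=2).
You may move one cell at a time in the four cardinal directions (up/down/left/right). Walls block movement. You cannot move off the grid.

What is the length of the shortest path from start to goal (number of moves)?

BFS from (x=7, y=0) until reaching (x=7, y=2):
  Distance 0: (x=7, y=0)
  Distance 1: (x=6, y=0), (x=7, y=1)
  Distance 2: (x=5, y=0), (x=6, y=1), (x=7, y=2)  <- goal reached here
One shortest path (2 moves): (x=7, y=0) -> (x=7, y=1) -> (x=7, y=2)

Answer: Shortest path length: 2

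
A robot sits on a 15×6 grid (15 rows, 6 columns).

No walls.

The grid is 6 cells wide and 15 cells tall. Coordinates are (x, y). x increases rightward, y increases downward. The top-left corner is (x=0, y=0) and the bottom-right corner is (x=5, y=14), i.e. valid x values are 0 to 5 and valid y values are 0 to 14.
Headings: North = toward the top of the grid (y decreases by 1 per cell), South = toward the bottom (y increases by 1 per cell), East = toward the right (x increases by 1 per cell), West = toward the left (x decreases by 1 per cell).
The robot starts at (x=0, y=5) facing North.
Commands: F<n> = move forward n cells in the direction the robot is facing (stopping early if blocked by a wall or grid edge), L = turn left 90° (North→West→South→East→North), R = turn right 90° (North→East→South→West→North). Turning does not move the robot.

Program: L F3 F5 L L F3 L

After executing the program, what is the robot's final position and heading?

Answer: Final position: (x=3, y=5), facing North

Derivation:
Start: (x=0, y=5), facing North
  L: turn left, now facing West
  F3: move forward 0/3 (blocked), now at (x=0, y=5)
  F5: move forward 0/5 (blocked), now at (x=0, y=5)
  L: turn left, now facing South
  L: turn left, now facing East
  F3: move forward 3, now at (x=3, y=5)
  L: turn left, now facing North
Final: (x=3, y=5), facing North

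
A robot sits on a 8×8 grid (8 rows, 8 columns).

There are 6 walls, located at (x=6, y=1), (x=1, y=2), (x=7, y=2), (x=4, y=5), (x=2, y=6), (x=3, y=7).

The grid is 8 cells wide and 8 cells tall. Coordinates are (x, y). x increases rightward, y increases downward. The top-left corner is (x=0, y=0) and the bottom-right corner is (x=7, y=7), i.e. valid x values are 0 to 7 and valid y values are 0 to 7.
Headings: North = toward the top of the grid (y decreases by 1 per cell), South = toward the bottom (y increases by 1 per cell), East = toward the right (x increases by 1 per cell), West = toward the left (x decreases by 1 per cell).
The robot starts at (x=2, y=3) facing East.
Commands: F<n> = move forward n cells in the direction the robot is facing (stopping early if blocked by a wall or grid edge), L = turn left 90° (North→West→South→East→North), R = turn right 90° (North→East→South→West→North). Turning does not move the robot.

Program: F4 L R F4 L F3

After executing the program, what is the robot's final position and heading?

Start: (x=2, y=3), facing East
  F4: move forward 4, now at (x=6, y=3)
  L: turn left, now facing North
  R: turn right, now facing East
  F4: move forward 1/4 (blocked), now at (x=7, y=3)
  L: turn left, now facing North
  F3: move forward 0/3 (blocked), now at (x=7, y=3)
Final: (x=7, y=3), facing North

Answer: Final position: (x=7, y=3), facing North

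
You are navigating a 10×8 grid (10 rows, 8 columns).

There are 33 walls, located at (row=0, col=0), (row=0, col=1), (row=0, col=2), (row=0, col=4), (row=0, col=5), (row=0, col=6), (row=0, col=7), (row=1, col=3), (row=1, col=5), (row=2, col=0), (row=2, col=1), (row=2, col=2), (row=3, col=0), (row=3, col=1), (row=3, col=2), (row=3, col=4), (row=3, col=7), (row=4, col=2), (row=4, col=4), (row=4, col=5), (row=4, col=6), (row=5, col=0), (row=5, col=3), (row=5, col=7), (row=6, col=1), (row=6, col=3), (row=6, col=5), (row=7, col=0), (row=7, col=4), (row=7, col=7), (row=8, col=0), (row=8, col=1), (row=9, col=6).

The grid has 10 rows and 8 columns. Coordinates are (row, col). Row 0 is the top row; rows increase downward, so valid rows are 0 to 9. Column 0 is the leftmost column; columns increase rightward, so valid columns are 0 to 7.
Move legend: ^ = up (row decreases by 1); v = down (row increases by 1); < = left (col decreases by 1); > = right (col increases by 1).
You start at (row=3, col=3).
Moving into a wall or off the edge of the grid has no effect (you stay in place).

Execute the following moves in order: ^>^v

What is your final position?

Answer: Final position: (row=2, col=4)

Derivation:
Start: (row=3, col=3)
  ^ (up): (row=3, col=3) -> (row=2, col=3)
  > (right): (row=2, col=3) -> (row=2, col=4)
  ^ (up): (row=2, col=4) -> (row=1, col=4)
  v (down): (row=1, col=4) -> (row=2, col=4)
Final: (row=2, col=4)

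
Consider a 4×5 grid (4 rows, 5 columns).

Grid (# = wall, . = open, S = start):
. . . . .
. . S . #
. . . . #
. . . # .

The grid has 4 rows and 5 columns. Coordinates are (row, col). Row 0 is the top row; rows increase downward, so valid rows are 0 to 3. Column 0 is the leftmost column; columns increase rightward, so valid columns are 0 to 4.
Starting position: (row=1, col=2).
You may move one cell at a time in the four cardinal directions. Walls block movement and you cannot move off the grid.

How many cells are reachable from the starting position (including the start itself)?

BFS flood-fill from (row=1, col=2):
  Distance 0: (row=1, col=2)
  Distance 1: (row=0, col=2), (row=1, col=1), (row=1, col=3), (row=2, col=2)
  Distance 2: (row=0, col=1), (row=0, col=3), (row=1, col=0), (row=2, col=1), (row=2, col=3), (row=3, col=2)
  Distance 3: (row=0, col=0), (row=0, col=4), (row=2, col=0), (row=3, col=1)
  Distance 4: (row=3, col=0)
Total reachable: 16 (grid has 17 open cells total)

Answer: Reachable cells: 16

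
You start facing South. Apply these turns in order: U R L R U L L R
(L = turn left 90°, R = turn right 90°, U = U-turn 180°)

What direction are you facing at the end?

Answer: Final heading: South

Derivation:
Start: South
  U (U-turn (180°)) -> North
  R (right (90° clockwise)) -> East
  L (left (90° counter-clockwise)) -> North
  R (right (90° clockwise)) -> East
  U (U-turn (180°)) -> West
  L (left (90° counter-clockwise)) -> South
  L (left (90° counter-clockwise)) -> East
  R (right (90° clockwise)) -> South
Final: South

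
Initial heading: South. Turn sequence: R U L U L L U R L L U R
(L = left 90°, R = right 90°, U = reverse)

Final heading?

Start: South
  R (right (90° clockwise)) -> West
  U (U-turn (180°)) -> East
  L (left (90° counter-clockwise)) -> North
  U (U-turn (180°)) -> South
  L (left (90° counter-clockwise)) -> East
  L (left (90° counter-clockwise)) -> North
  U (U-turn (180°)) -> South
  R (right (90° clockwise)) -> West
  L (left (90° counter-clockwise)) -> South
  L (left (90° counter-clockwise)) -> East
  U (U-turn (180°)) -> West
  R (right (90° clockwise)) -> North
Final: North

Answer: Final heading: North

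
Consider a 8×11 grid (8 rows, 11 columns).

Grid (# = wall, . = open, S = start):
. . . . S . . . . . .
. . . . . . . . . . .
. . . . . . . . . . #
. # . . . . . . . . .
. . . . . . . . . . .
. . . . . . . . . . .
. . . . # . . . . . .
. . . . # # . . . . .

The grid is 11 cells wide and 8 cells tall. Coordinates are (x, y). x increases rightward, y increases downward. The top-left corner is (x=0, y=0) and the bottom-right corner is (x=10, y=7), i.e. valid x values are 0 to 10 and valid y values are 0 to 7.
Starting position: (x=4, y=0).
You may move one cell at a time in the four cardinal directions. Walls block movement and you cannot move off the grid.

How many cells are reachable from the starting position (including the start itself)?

Answer: Reachable cells: 83

Derivation:
BFS flood-fill from (x=4, y=0):
  Distance 0: (x=4, y=0)
  Distance 1: (x=3, y=0), (x=5, y=0), (x=4, y=1)
  Distance 2: (x=2, y=0), (x=6, y=0), (x=3, y=1), (x=5, y=1), (x=4, y=2)
  Distance 3: (x=1, y=0), (x=7, y=0), (x=2, y=1), (x=6, y=1), (x=3, y=2), (x=5, y=2), (x=4, y=3)
  Distance 4: (x=0, y=0), (x=8, y=0), (x=1, y=1), (x=7, y=1), (x=2, y=2), (x=6, y=2), (x=3, y=3), (x=5, y=3), (x=4, y=4)
  Distance 5: (x=9, y=0), (x=0, y=1), (x=8, y=1), (x=1, y=2), (x=7, y=2), (x=2, y=3), (x=6, y=3), (x=3, y=4), (x=5, y=4), (x=4, y=5)
  Distance 6: (x=10, y=0), (x=9, y=1), (x=0, y=2), (x=8, y=2), (x=7, y=3), (x=2, y=4), (x=6, y=4), (x=3, y=5), (x=5, y=5)
  Distance 7: (x=10, y=1), (x=9, y=2), (x=0, y=3), (x=8, y=3), (x=1, y=4), (x=7, y=4), (x=2, y=5), (x=6, y=5), (x=3, y=6), (x=5, y=6)
  Distance 8: (x=9, y=3), (x=0, y=4), (x=8, y=4), (x=1, y=5), (x=7, y=5), (x=2, y=6), (x=6, y=6), (x=3, y=7)
  Distance 9: (x=10, y=3), (x=9, y=4), (x=0, y=5), (x=8, y=5), (x=1, y=6), (x=7, y=6), (x=2, y=7), (x=6, y=7)
  Distance 10: (x=10, y=4), (x=9, y=5), (x=0, y=6), (x=8, y=6), (x=1, y=7), (x=7, y=7)
  Distance 11: (x=10, y=5), (x=9, y=6), (x=0, y=7), (x=8, y=7)
  Distance 12: (x=10, y=6), (x=9, y=7)
  Distance 13: (x=10, y=7)
Total reachable: 83 (grid has 83 open cells total)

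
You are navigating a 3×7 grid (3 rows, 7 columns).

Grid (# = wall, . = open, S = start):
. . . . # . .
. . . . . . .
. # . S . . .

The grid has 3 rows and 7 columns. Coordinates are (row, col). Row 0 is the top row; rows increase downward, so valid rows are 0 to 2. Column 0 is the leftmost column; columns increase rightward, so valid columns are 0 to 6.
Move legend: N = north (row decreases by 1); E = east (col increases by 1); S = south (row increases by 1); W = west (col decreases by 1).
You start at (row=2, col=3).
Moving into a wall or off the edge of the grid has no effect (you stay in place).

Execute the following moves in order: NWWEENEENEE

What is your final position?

Start: (row=2, col=3)
  N (north): (row=2, col=3) -> (row=1, col=3)
  W (west): (row=1, col=3) -> (row=1, col=2)
  W (west): (row=1, col=2) -> (row=1, col=1)
  E (east): (row=1, col=1) -> (row=1, col=2)
  E (east): (row=1, col=2) -> (row=1, col=3)
  N (north): (row=1, col=3) -> (row=0, col=3)
  E (east): blocked, stay at (row=0, col=3)
  E (east): blocked, stay at (row=0, col=3)
  N (north): blocked, stay at (row=0, col=3)
  E (east): blocked, stay at (row=0, col=3)
  E (east): blocked, stay at (row=0, col=3)
Final: (row=0, col=3)

Answer: Final position: (row=0, col=3)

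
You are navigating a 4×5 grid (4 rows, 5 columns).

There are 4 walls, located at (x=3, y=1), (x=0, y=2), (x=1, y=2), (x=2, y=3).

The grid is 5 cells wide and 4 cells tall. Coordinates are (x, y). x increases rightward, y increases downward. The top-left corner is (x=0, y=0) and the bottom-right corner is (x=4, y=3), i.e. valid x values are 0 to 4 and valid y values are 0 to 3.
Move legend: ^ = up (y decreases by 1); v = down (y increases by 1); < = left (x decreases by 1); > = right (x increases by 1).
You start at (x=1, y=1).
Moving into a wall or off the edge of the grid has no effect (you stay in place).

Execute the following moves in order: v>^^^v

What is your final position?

Answer: Final position: (x=2, y=1)

Derivation:
Start: (x=1, y=1)
  v (down): blocked, stay at (x=1, y=1)
  > (right): (x=1, y=1) -> (x=2, y=1)
  ^ (up): (x=2, y=1) -> (x=2, y=0)
  ^ (up): blocked, stay at (x=2, y=0)
  ^ (up): blocked, stay at (x=2, y=0)
  v (down): (x=2, y=0) -> (x=2, y=1)
Final: (x=2, y=1)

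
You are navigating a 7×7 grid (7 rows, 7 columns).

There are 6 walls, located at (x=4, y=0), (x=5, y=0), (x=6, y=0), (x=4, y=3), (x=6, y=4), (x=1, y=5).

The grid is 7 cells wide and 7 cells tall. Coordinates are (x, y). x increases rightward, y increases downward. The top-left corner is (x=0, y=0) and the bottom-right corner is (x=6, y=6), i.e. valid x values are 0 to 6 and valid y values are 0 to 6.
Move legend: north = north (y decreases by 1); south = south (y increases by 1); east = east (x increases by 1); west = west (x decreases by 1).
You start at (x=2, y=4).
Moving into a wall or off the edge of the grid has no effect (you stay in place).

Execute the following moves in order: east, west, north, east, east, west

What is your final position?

Answer: Final position: (x=2, y=3)

Derivation:
Start: (x=2, y=4)
  east (east): (x=2, y=4) -> (x=3, y=4)
  west (west): (x=3, y=4) -> (x=2, y=4)
  north (north): (x=2, y=4) -> (x=2, y=3)
  east (east): (x=2, y=3) -> (x=3, y=3)
  east (east): blocked, stay at (x=3, y=3)
  west (west): (x=3, y=3) -> (x=2, y=3)
Final: (x=2, y=3)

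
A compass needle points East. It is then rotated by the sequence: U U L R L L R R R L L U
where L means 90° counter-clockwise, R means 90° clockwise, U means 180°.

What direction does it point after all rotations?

Start: East
  U (U-turn (180°)) -> West
  U (U-turn (180°)) -> East
  L (left (90° counter-clockwise)) -> North
  R (right (90° clockwise)) -> East
  L (left (90° counter-clockwise)) -> North
  L (left (90° counter-clockwise)) -> West
  R (right (90° clockwise)) -> North
  R (right (90° clockwise)) -> East
  R (right (90° clockwise)) -> South
  L (left (90° counter-clockwise)) -> East
  L (left (90° counter-clockwise)) -> North
  U (U-turn (180°)) -> South
Final: South

Answer: Final heading: South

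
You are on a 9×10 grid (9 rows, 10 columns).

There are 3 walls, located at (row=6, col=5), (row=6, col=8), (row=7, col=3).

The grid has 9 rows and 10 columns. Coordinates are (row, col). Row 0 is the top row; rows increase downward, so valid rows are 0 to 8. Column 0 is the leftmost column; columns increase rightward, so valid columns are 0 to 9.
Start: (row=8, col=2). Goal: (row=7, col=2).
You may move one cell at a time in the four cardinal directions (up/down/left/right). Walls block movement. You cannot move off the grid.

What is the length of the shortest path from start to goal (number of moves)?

BFS from (row=8, col=2) until reaching (row=7, col=2):
  Distance 0: (row=8, col=2)
  Distance 1: (row=7, col=2), (row=8, col=1), (row=8, col=3)  <- goal reached here
One shortest path (1 moves): (row=8, col=2) -> (row=7, col=2)

Answer: Shortest path length: 1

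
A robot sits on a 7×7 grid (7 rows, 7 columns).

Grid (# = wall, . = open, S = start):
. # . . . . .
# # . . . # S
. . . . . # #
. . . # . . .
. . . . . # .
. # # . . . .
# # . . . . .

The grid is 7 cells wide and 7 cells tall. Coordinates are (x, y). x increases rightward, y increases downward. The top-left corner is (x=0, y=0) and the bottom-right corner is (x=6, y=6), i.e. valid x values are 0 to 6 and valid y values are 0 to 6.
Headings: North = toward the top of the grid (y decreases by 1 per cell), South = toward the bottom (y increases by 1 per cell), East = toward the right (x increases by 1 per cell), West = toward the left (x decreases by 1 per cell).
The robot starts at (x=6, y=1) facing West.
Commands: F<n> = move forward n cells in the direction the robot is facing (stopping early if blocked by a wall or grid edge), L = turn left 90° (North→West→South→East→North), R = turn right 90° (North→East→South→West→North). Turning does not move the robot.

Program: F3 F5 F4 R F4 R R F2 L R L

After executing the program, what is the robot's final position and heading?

Start: (x=6, y=1), facing West
  F3: move forward 0/3 (blocked), now at (x=6, y=1)
  F5: move forward 0/5 (blocked), now at (x=6, y=1)
  F4: move forward 0/4 (blocked), now at (x=6, y=1)
  R: turn right, now facing North
  F4: move forward 1/4 (blocked), now at (x=6, y=0)
  R: turn right, now facing East
  R: turn right, now facing South
  F2: move forward 1/2 (blocked), now at (x=6, y=1)
  L: turn left, now facing East
  R: turn right, now facing South
  L: turn left, now facing East
Final: (x=6, y=1), facing East

Answer: Final position: (x=6, y=1), facing East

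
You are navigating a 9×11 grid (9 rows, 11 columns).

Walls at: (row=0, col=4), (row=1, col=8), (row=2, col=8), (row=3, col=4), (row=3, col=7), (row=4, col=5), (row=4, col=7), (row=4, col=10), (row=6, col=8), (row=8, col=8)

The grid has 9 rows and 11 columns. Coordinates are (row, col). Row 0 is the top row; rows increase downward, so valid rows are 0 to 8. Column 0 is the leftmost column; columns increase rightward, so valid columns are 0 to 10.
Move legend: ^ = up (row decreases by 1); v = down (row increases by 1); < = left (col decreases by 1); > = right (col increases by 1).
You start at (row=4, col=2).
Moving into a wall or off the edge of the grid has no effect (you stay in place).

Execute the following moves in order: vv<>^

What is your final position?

Answer: Final position: (row=5, col=2)

Derivation:
Start: (row=4, col=2)
  v (down): (row=4, col=2) -> (row=5, col=2)
  v (down): (row=5, col=2) -> (row=6, col=2)
  < (left): (row=6, col=2) -> (row=6, col=1)
  > (right): (row=6, col=1) -> (row=6, col=2)
  ^ (up): (row=6, col=2) -> (row=5, col=2)
Final: (row=5, col=2)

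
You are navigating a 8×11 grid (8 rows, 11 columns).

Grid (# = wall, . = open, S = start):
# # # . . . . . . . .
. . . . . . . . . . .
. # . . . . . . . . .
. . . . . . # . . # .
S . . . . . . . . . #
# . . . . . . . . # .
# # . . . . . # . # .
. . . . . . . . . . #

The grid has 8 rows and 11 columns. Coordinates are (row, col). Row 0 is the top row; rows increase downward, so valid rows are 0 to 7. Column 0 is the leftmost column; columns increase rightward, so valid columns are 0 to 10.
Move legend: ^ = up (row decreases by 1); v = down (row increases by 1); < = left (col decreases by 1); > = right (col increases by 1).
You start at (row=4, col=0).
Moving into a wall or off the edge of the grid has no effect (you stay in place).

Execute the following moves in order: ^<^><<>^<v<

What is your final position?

Answer: Final position: (row=2, col=0)

Derivation:
Start: (row=4, col=0)
  ^ (up): (row=4, col=0) -> (row=3, col=0)
  < (left): blocked, stay at (row=3, col=0)
  ^ (up): (row=3, col=0) -> (row=2, col=0)
  > (right): blocked, stay at (row=2, col=0)
  < (left): blocked, stay at (row=2, col=0)
  < (left): blocked, stay at (row=2, col=0)
  > (right): blocked, stay at (row=2, col=0)
  ^ (up): (row=2, col=0) -> (row=1, col=0)
  < (left): blocked, stay at (row=1, col=0)
  v (down): (row=1, col=0) -> (row=2, col=0)
  < (left): blocked, stay at (row=2, col=0)
Final: (row=2, col=0)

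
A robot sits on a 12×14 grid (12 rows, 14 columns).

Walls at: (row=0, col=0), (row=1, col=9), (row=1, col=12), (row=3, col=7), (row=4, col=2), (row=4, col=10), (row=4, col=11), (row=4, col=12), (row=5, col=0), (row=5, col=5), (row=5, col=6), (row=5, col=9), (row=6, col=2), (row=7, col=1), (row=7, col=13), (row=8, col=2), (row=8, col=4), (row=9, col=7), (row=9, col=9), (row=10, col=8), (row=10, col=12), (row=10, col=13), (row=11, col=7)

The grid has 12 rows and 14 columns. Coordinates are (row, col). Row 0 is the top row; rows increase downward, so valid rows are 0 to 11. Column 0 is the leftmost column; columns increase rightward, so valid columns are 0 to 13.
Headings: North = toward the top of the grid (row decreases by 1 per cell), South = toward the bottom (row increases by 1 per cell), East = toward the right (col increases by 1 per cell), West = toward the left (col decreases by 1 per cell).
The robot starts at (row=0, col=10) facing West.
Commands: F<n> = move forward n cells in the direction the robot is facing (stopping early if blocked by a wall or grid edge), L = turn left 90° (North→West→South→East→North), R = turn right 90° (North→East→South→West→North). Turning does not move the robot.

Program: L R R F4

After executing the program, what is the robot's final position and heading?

Start: (row=0, col=10), facing West
  L: turn left, now facing South
  R: turn right, now facing West
  R: turn right, now facing North
  F4: move forward 0/4 (blocked), now at (row=0, col=10)
Final: (row=0, col=10), facing North

Answer: Final position: (row=0, col=10), facing North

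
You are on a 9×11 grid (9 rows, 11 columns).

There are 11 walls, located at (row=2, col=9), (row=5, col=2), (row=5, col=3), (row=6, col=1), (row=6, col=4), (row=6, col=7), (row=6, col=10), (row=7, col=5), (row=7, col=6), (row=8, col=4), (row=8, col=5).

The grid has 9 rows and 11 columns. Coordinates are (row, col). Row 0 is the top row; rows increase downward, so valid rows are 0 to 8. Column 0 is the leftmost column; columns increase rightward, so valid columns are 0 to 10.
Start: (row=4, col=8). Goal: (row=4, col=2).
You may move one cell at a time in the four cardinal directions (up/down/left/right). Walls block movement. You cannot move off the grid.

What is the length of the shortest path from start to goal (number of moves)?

BFS from (row=4, col=8) until reaching (row=4, col=2):
  Distance 0: (row=4, col=8)
  Distance 1: (row=3, col=8), (row=4, col=7), (row=4, col=9), (row=5, col=8)
  Distance 2: (row=2, col=8), (row=3, col=7), (row=3, col=9), (row=4, col=6), (row=4, col=10), (row=5, col=7), (row=5, col=9), (row=6, col=8)
  Distance 3: (row=1, col=8), (row=2, col=7), (row=3, col=6), (row=3, col=10), (row=4, col=5), (row=5, col=6), (row=5, col=10), (row=6, col=9), (row=7, col=8)
  Distance 4: (row=0, col=8), (row=1, col=7), (row=1, col=9), (row=2, col=6), (row=2, col=10), (row=3, col=5), (row=4, col=4), (row=5, col=5), (row=6, col=6), (row=7, col=7), (row=7, col=9), (row=8, col=8)
  Distance 5: (row=0, col=7), (row=0, col=9), (row=1, col=6), (row=1, col=10), (row=2, col=5), (row=3, col=4), (row=4, col=3), (row=5, col=4), (row=6, col=5), (row=7, col=10), (row=8, col=7), (row=8, col=9)
  Distance 6: (row=0, col=6), (row=0, col=10), (row=1, col=5), (row=2, col=4), (row=3, col=3), (row=4, col=2), (row=8, col=6), (row=8, col=10)  <- goal reached here
One shortest path (6 moves): (row=4, col=8) -> (row=4, col=7) -> (row=4, col=6) -> (row=4, col=5) -> (row=4, col=4) -> (row=4, col=3) -> (row=4, col=2)

Answer: Shortest path length: 6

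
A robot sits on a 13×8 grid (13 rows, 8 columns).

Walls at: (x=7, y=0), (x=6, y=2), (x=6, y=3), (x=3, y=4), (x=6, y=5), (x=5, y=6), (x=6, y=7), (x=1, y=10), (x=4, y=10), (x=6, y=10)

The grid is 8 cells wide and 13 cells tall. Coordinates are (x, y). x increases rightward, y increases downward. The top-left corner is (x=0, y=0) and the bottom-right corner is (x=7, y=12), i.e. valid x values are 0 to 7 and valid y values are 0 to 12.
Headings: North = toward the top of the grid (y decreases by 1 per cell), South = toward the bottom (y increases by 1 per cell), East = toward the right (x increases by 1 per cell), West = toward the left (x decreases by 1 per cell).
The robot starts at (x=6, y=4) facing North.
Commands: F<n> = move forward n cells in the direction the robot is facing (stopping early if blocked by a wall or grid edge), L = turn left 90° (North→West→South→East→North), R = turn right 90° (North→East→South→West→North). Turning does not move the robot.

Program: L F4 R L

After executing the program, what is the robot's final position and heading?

Start: (x=6, y=4), facing North
  L: turn left, now facing West
  F4: move forward 2/4 (blocked), now at (x=4, y=4)
  R: turn right, now facing North
  L: turn left, now facing West
Final: (x=4, y=4), facing West

Answer: Final position: (x=4, y=4), facing West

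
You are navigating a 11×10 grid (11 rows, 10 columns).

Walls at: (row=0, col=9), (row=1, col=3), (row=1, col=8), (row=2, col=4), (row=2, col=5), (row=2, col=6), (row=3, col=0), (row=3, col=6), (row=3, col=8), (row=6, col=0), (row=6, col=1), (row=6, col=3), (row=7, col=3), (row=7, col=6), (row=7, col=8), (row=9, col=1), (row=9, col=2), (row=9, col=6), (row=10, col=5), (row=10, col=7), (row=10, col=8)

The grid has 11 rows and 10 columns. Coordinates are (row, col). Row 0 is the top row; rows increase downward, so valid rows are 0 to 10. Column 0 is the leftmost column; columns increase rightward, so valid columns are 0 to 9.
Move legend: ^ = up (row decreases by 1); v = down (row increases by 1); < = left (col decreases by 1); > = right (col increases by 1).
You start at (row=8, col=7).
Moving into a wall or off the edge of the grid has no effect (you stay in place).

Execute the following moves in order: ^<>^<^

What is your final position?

Start: (row=8, col=7)
  ^ (up): (row=8, col=7) -> (row=7, col=7)
  < (left): blocked, stay at (row=7, col=7)
  > (right): blocked, stay at (row=7, col=7)
  ^ (up): (row=7, col=7) -> (row=6, col=7)
  < (left): (row=6, col=7) -> (row=6, col=6)
  ^ (up): (row=6, col=6) -> (row=5, col=6)
Final: (row=5, col=6)

Answer: Final position: (row=5, col=6)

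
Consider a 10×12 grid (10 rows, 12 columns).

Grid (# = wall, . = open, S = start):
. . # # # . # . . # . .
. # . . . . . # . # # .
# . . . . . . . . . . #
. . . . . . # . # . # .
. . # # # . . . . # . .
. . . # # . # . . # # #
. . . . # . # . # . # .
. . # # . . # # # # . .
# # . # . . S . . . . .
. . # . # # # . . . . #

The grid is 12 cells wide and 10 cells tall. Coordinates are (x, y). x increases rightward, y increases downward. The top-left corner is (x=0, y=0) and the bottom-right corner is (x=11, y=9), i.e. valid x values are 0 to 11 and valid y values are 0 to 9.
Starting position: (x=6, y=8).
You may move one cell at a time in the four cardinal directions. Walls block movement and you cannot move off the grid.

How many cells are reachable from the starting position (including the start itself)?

Answer: Reachable cells: 64

Derivation:
BFS flood-fill from (x=6, y=8):
  Distance 0: (x=6, y=8)
  Distance 1: (x=5, y=8), (x=7, y=8)
  Distance 2: (x=5, y=7), (x=4, y=8), (x=8, y=8), (x=7, y=9)
  Distance 3: (x=5, y=6), (x=4, y=7), (x=9, y=8), (x=8, y=9)
  Distance 4: (x=5, y=5), (x=10, y=8), (x=9, y=9)
  Distance 5: (x=5, y=4), (x=10, y=7), (x=11, y=8), (x=10, y=9)
  Distance 6: (x=5, y=3), (x=6, y=4), (x=11, y=7)
  Distance 7: (x=5, y=2), (x=4, y=3), (x=7, y=4), (x=11, y=6)
  Distance 8: (x=5, y=1), (x=4, y=2), (x=6, y=2), (x=3, y=3), (x=7, y=3), (x=8, y=4), (x=7, y=5)
  Distance 9: (x=5, y=0), (x=4, y=1), (x=6, y=1), (x=3, y=2), (x=7, y=2), (x=2, y=3), (x=8, y=5), (x=7, y=6)
  Distance 10: (x=3, y=1), (x=2, y=2), (x=8, y=2), (x=1, y=3)
  Distance 11: (x=2, y=1), (x=8, y=1), (x=1, y=2), (x=9, y=2), (x=0, y=3), (x=1, y=4)
  Distance 12: (x=8, y=0), (x=10, y=2), (x=9, y=3), (x=0, y=4), (x=1, y=5)
  Distance 13: (x=7, y=0), (x=0, y=5), (x=2, y=5), (x=1, y=6)
  Distance 14: (x=0, y=6), (x=2, y=6), (x=1, y=7)
  Distance 15: (x=3, y=6), (x=0, y=7)
Total reachable: 64 (grid has 78 open cells total)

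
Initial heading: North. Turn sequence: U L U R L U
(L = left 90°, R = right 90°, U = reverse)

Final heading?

Answer: Final heading: East

Derivation:
Start: North
  U (U-turn (180°)) -> South
  L (left (90° counter-clockwise)) -> East
  U (U-turn (180°)) -> West
  R (right (90° clockwise)) -> North
  L (left (90° counter-clockwise)) -> West
  U (U-turn (180°)) -> East
Final: East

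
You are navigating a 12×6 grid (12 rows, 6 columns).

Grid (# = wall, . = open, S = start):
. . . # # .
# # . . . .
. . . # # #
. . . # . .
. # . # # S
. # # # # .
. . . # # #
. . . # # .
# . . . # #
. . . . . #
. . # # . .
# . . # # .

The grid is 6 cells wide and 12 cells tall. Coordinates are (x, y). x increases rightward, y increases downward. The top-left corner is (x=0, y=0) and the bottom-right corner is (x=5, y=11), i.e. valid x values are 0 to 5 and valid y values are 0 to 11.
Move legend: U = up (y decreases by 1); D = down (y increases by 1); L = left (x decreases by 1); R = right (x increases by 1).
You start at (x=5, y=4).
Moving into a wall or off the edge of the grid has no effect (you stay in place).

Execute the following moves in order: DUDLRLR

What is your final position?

Answer: Final position: (x=5, y=5)

Derivation:
Start: (x=5, y=4)
  D (down): (x=5, y=4) -> (x=5, y=5)
  U (up): (x=5, y=5) -> (x=5, y=4)
  D (down): (x=5, y=4) -> (x=5, y=5)
  L (left): blocked, stay at (x=5, y=5)
  R (right): blocked, stay at (x=5, y=5)
  L (left): blocked, stay at (x=5, y=5)
  R (right): blocked, stay at (x=5, y=5)
Final: (x=5, y=5)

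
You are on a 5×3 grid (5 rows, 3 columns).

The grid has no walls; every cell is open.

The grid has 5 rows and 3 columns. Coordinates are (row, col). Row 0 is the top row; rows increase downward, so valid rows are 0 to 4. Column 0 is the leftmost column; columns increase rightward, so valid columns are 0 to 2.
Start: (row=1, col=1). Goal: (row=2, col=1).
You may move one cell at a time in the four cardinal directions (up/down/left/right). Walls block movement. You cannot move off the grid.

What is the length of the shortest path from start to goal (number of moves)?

Answer: Shortest path length: 1

Derivation:
BFS from (row=1, col=1) until reaching (row=2, col=1):
  Distance 0: (row=1, col=1)
  Distance 1: (row=0, col=1), (row=1, col=0), (row=1, col=2), (row=2, col=1)  <- goal reached here
One shortest path (1 moves): (row=1, col=1) -> (row=2, col=1)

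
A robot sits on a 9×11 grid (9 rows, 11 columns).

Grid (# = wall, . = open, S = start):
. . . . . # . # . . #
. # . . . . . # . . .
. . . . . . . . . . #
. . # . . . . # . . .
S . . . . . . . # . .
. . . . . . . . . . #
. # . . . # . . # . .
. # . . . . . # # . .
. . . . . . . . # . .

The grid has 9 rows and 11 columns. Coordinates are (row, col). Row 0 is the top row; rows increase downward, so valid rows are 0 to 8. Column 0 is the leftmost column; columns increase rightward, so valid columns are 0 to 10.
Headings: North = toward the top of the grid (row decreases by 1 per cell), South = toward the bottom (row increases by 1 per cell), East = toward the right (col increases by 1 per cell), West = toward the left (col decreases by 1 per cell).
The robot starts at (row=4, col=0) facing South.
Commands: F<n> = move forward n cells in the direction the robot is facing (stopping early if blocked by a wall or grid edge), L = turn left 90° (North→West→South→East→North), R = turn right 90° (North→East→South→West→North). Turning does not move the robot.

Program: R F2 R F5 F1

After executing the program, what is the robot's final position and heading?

Start: (row=4, col=0), facing South
  R: turn right, now facing West
  F2: move forward 0/2 (blocked), now at (row=4, col=0)
  R: turn right, now facing North
  F5: move forward 4/5 (blocked), now at (row=0, col=0)
  F1: move forward 0/1 (blocked), now at (row=0, col=0)
Final: (row=0, col=0), facing North

Answer: Final position: (row=0, col=0), facing North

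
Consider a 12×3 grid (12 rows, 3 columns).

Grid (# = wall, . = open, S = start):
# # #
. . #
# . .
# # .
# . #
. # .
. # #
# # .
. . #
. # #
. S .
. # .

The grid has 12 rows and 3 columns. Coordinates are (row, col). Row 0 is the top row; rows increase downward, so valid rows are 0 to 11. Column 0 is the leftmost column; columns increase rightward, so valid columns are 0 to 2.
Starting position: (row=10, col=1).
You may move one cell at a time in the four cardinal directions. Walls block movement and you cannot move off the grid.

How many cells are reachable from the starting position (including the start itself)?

Answer: Reachable cells: 8

Derivation:
BFS flood-fill from (row=10, col=1):
  Distance 0: (row=10, col=1)
  Distance 1: (row=10, col=0), (row=10, col=2)
  Distance 2: (row=9, col=0), (row=11, col=0), (row=11, col=2)
  Distance 3: (row=8, col=0)
  Distance 4: (row=8, col=1)
Total reachable: 8 (grid has 18 open cells total)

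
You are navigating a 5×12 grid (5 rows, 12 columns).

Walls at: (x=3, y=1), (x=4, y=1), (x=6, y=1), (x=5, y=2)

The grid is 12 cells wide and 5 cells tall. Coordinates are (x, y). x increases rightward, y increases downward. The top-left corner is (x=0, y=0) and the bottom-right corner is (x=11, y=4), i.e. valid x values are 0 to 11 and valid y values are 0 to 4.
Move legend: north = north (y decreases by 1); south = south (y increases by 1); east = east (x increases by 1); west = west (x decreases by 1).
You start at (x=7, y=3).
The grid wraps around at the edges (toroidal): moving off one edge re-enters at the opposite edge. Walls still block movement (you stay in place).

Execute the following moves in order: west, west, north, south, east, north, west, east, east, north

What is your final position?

Answer: Final position: (x=7, y=2)

Derivation:
Start: (x=7, y=3)
  west (west): (x=7, y=3) -> (x=6, y=3)
  west (west): (x=6, y=3) -> (x=5, y=3)
  north (north): blocked, stay at (x=5, y=3)
  south (south): (x=5, y=3) -> (x=5, y=4)
  east (east): (x=5, y=4) -> (x=6, y=4)
  north (north): (x=6, y=4) -> (x=6, y=3)
  west (west): (x=6, y=3) -> (x=5, y=3)
  east (east): (x=5, y=3) -> (x=6, y=3)
  east (east): (x=6, y=3) -> (x=7, y=3)
  north (north): (x=7, y=3) -> (x=7, y=2)
Final: (x=7, y=2)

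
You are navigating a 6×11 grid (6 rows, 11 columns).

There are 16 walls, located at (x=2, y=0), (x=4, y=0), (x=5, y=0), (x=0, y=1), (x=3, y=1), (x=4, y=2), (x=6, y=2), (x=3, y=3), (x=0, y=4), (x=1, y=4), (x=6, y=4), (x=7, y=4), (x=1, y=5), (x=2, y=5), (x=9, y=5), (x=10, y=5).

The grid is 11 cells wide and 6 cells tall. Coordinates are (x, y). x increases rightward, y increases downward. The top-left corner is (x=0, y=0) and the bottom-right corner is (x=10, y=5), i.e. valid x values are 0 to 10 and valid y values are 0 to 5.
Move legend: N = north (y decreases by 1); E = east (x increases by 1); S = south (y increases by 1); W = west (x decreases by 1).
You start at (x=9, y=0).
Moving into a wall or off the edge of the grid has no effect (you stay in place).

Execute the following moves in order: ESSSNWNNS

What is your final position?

Start: (x=9, y=0)
  E (east): (x=9, y=0) -> (x=10, y=0)
  S (south): (x=10, y=0) -> (x=10, y=1)
  S (south): (x=10, y=1) -> (x=10, y=2)
  S (south): (x=10, y=2) -> (x=10, y=3)
  N (north): (x=10, y=3) -> (x=10, y=2)
  W (west): (x=10, y=2) -> (x=9, y=2)
  N (north): (x=9, y=2) -> (x=9, y=1)
  N (north): (x=9, y=1) -> (x=9, y=0)
  S (south): (x=9, y=0) -> (x=9, y=1)
Final: (x=9, y=1)

Answer: Final position: (x=9, y=1)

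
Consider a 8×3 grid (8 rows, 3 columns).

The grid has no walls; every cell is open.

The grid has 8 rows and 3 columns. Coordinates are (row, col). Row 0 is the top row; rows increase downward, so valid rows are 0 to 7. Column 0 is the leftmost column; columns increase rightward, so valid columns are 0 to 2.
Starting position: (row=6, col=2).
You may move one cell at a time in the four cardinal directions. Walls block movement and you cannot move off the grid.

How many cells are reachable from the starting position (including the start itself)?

Answer: Reachable cells: 24

Derivation:
BFS flood-fill from (row=6, col=2):
  Distance 0: (row=6, col=2)
  Distance 1: (row=5, col=2), (row=6, col=1), (row=7, col=2)
  Distance 2: (row=4, col=2), (row=5, col=1), (row=6, col=0), (row=7, col=1)
  Distance 3: (row=3, col=2), (row=4, col=1), (row=5, col=0), (row=7, col=0)
  Distance 4: (row=2, col=2), (row=3, col=1), (row=4, col=0)
  Distance 5: (row=1, col=2), (row=2, col=1), (row=3, col=0)
  Distance 6: (row=0, col=2), (row=1, col=1), (row=2, col=0)
  Distance 7: (row=0, col=1), (row=1, col=0)
  Distance 8: (row=0, col=0)
Total reachable: 24 (grid has 24 open cells total)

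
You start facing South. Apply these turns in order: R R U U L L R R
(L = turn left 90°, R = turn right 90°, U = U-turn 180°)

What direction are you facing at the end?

Answer: Final heading: North

Derivation:
Start: South
  R (right (90° clockwise)) -> West
  R (right (90° clockwise)) -> North
  U (U-turn (180°)) -> South
  U (U-turn (180°)) -> North
  L (left (90° counter-clockwise)) -> West
  L (left (90° counter-clockwise)) -> South
  R (right (90° clockwise)) -> West
  R (right (90° clockwise)) -> North
Final: North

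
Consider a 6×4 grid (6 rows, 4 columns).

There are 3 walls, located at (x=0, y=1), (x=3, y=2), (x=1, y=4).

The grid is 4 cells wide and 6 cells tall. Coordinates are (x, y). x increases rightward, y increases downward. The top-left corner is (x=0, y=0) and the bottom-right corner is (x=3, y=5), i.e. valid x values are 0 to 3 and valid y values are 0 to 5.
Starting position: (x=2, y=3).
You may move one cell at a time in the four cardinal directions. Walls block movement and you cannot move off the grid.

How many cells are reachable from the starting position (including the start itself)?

BFS flood-fill from (x=2, y=3):
  Distance 0: (x=2, y=3)
  Distance 1: (x=2, y=2), (x=1, y=3), (x=3, y=3), (x=2, y=4)
  Distance 2: (x=2, y=1), (x=1, y=2), (x=0, y=3), (x=3, y=4), (x=2, y=5)
  Distance 3: (x=2, y=0), (x=1, y=1), (x=3, y=1), (x=0, y=2), (x=0, y=4), (x=1, y=5), (x=3, y=5)
  Distance 4: (x=1, y=0), (x=3, y=0), (x=0, y=5)
  Distance 5: (x=0, y=0)
Total reachable: 21 (grid has 21 open cells total)

Answer: Reachable cells: 21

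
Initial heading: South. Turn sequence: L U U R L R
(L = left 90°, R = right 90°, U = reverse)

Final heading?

Start: South
  L (left (90° counter-clockwise)) -> East
  U (U-turn (180°)) -> West
  U (U-turn (180°)) -> East
  R (right (90° clockwise)) -> South
  L (left (90° counter-clockwise)) -> East
  R (right (90° clockwise)) -> South
Final: South

Answer: Final heading: South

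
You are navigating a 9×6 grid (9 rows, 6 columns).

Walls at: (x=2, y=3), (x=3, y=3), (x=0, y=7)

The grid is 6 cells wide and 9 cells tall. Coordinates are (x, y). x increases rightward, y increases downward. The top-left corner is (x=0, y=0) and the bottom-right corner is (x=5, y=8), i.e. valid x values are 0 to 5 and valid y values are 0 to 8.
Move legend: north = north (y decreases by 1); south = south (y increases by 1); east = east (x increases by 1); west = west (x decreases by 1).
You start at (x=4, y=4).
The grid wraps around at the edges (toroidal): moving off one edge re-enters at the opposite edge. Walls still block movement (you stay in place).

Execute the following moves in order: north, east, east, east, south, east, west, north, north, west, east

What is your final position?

Start: (x=4, y=4)
  north (north): (x=4, y=4) -> (x=4, y=3)
  east (east): (x=4, y=3) -> (x=5, y=3)
  east (east): (x=5, y=3) -> (x=0, y=3)
  east (east): (x=0, y=3) -> (x=1, y=3)
  south (south): (x=1, y=3) -> (x=1, y=4)
  east (east): (x=1, y=4) -> (x=2, y=4)
  west (west): (x=2, y=4) -> (x=1, y=4)
  north (north): (x=1, y=4) -> (x=1, y=3)
  north (north): (x=1, y=3) -> (x=1, y=2)
  west (west): (x=1, y=2) -> (x=0, y=2)
  east (east): (x=0, y=2) -> (x=1, y=2)
Final: (x=1, y=2)

Answer: Final position: (x=1, y=2)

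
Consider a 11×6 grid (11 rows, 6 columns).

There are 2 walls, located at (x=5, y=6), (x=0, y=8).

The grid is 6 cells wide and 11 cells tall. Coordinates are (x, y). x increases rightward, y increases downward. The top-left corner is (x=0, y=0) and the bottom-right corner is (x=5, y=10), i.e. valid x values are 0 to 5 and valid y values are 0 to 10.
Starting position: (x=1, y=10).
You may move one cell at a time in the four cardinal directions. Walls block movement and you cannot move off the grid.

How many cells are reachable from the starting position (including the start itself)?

Answer: Reachable cells: 64

Derivation:
BFS flood-fill from (x=1, y=10):
  Distance 0: (x=1, y=10)
  Distance 1: (x=1, y=9), (x=0, y=10), (x=2, y=10)
  Distance 2: (x=1, y=8), (x=0, y=9), (x=2, y=9), (x=3, y=10)
  Distance 3: (x=1, y=7), (x=2, y=8), (x=3, y=9), (x=4, y=10)
  Distance 4: (x=1, y=6), (x=0, y=7), (x=2, y=7), (x=3, y=8), (x=4, y=9), (x=5, y=10)
  Distance 5: (x=1, y=5), (x=0, y=6), (x=2, y=6), (x=3, y=7), (x=4, y=8), (x=5, y=9)
  Distance 6: (x=1, y=4), (x=0, y=5), (x=2, y=5), (x=3, y=6), (x=4, y=7), (x=5, y=8)
  Distance 7: (x=1, y=3), (x=0, y=4), (x=2, y=4), (x=3, y=5), (x=4, y=6), (x=5, y=7)
  Distance 8: (x=1, y=2), (x=0, y=3), (x=2, y=3), (x=3, y=4), (x=4, y=5)
  Distance 9: (x=1, y=1), (x=0, y=2), (x=2, y=2), (x=3, y=3), (x=4, y=4), (x=5, y=5)
  Distance 10: (x=1, y=0), (x=0, y=1), (x=2, y=1), (x=3, y=2), (x=4, y=3), (x=5, y=4)
  Distance 11: (x=0, y=0), (x=2, y=0), (x=3, y=1), (x=4, y=2), (x=5, y=3)
  Distance 12: (x=3, y=0), (x=4, y=1), (x=5, y=2)
  Distance 13: (x=4, y=0), (x=5, y=1)
  Distance 14: (x=5, y=0)
Total reachable: 64 (grid has 64 open cells total)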